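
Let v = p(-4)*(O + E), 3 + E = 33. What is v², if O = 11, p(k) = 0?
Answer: 0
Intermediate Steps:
E = 30 (E = -3 + 33 = 30)
v = 0 (v = 0*(11 + 30) = 0*41 = 0)
v² = 0² = 0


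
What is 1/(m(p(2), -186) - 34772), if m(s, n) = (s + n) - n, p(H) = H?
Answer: -1/34770 ≈ -2.8760e-5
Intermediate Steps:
m(s, n) = s (m(s, n) = (n + s) - n = s)
1/(m(p(2), -186) - 34772) = 1/(2 - 34772) = 1/(-34770) = -1/34770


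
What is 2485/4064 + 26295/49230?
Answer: 7639981/6669024 ≈ 1.1456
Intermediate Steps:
2485/4064 + 26295/49230 = 2485*(1/4064) + 26295*(1/49230) = 2485/4064 + 1753/3282 = 7639981/6669024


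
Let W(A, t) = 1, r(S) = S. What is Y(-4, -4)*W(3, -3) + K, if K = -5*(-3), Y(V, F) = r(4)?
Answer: 19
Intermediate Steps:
Y(V, F) = 4
K = 15
Y(-4, -4)*W(3, -3) + K = 4*1 + 15 = 4 + 15 = 19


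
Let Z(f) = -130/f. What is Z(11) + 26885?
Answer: 295605/11 ≈ 26873.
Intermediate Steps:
Z(11) + 26885 = -130/11 + 26885 = 295605/11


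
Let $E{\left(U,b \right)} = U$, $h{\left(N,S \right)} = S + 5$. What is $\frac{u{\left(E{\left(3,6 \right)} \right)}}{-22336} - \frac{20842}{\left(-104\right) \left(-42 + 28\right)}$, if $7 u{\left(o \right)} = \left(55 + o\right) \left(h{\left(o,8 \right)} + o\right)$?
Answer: $- \frac{3638437}{254072} \approx -14.32$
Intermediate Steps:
$h{\left(N,S \right)} = 5 + S$
$u{\left(o \right)} = \frac{\left(13 + o\right) \left(55 + o\right)}{7}$ ($u{\left(o \right)} = \frac{\left(55 + o\right) \left(\left(5 + 8\right) + o\right)}{7} = \frac{\left(55 + o\right) \left(13 + o\right)}{7} = \frac{\left(13 + o\right) \left(55 + o\right)}{7}$)
$\frac{u{\left(E{\left(3,6 \right)} \right)}}{-22336} - \frac{20842}{\left(-104\right) \left(-42 + 28\right)} = \frac{\frac{715}{7} + \frac{3^{2}}{7} + \frac{68}{7} \cdot 3}{-22336} - \frac{20842}{\left(-104\right) \left(-42 + 28\right)} = \left(\frac{715}{7} + \frac{1}{7} \cdot 9 + \frac{204}{7}\right) \left(- \frac{1}{22336}\right) - \frac{20842}{\left(-104\right) \left(-14\right)} = \left(\frac{715}{7} + \frac{9}{7} + \frac{204}{7}\right) \left(- \frac{1}{22336}\right) - \frac{20842}{1456} = \frac{928}{7} \left(- \frac{1}{22336}\right) - \frac{10421}{728} = - \frac{29}{4886} - \frac{10421}{728} = - \frac{3638437}{254072}$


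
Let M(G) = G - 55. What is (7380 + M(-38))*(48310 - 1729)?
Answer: 339435747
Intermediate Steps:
M(G) = -55 + G
(7380 + M(-38))*(48310 - 1729) = (7380 + (-55 - 38))*(48310 - 1729) = (7380 - 93)*46581 = 7287*46581 = 339435747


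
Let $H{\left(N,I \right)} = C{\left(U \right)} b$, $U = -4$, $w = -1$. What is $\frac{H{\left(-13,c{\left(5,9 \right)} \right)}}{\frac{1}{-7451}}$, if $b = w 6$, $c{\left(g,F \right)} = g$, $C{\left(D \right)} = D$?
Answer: $-178824$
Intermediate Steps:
$b = -6$ ($b = \left(-1\right) 6 = -6$)
$H{\left(N,I \right)} = 24$ ($H{\left(N,I \right)} = \left(-4\right) \left(-6\right) = 24$)
$\frac{H{\left(-13,c{\left(5,9 \right)} \right)}}{\frac{1}{-7451}} = \frac{24}{\frac{1}{-7451}} = \frac{24}{- \frac{1}{7451}} = 24 \left(-7451\right) = -178824$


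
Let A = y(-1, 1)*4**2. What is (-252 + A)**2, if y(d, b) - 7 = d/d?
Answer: 15376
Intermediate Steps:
y(d, b) = 8 (y(d, b) = 7 + d/d = 7 + 1 = 8)
A = 128 (A = 8*4**2 = 8*16 = 128)
(-252 + A)**2 = (-252 + 128)**2 = (-124)**2 = 15376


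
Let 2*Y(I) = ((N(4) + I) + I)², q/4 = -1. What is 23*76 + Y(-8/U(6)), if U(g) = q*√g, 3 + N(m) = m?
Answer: 10499/6 + 2*√6/3 ≈ 1751.5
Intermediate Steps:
q = -4 (q = 4*(-1) = -4)
N(m) = -3 + m
U(g) = -4*√g
Y(I) = (1 + 2*I)²/2 (Y(I) = (((-3 + 4) + I) + I)²/2 = ((1 + I) + I)²/2 = (1 + 2*I)²/2)
23*76 + Y(-8/U(6)) = 23*76 + (1 + 2*(-8*(-√6/24)))²/2 = 1748 + (1 + 2*(-(-1)*√6/3))²/2 = 1748 + (1 + 2*(√6/3))²/2 = 1748 + (1 + 2*√6/3)²/2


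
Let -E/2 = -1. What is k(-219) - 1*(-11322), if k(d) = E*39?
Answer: 11400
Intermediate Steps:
E = 2 (E = -2*(-1) = 2)
k(d) = 78 (k(d) = 2*39 = 78)
k(-219) - 1*(-11322) = 78 - 1*(-11322) = 78 + 11322 = 11400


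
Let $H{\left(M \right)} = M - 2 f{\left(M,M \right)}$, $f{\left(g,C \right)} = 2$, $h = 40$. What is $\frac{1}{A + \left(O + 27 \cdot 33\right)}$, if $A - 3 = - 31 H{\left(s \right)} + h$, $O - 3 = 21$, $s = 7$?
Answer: $\frac{1}{865} \approx 0.0011561$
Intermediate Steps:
$O = 24$ ($O = 3 + 21 = 24$)
$H{\left(M \right)} = -4 + M$ ($H{\left(M \right)} = M - 4 = -4 + M$)
$A = -50$ ($A = 3 + \left(- 31 \left(-4 + 7\right) + 40\right) = 3 + \left(\left(-31\right) 3 + 40\right) = 3 + \left(-93 + 40\right) = 3 - 53 = -50$)
$\frac{1}{A + \left(O + 27 \cdot 33\right)} = \frac{1}{-50 + \left(24 + 27 \cdot 33\right)} = \frac{1}{-50 + \left(24 + 891\right)} = \frac{1}{-50 + 915} = \frac{1}{865}$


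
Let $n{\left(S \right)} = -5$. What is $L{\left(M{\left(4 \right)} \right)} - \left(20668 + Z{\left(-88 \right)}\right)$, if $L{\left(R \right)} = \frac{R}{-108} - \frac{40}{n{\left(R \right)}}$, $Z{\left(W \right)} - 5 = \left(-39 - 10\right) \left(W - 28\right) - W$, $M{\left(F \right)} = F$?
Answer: $- \frac{713800}{27} \approx -26437.0$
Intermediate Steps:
$Z{\left(W \right)} = 1377 - 50 W$ ($Z{\left(W \right)} = 5 - \left(W - \left(-39 - 10\right) \left(W - 28\right)\right) = 5 - \left(W + 49 \left(-28 + W\right)\right) = 5 - \left(-1372 + 50 W\right) = 1377 - 50 W$)
$L{\left(R \right)} = 8 - \frac{R}{108}$ ($L{\left(R \right)} = \frac{R}{-108} - \frac{40}{-5} = R \left(- \frac{1}{108}\right) - -8 = - \frac{R}{108} + 8 = 8 - \frac{R}{108}$)
$L{\left(M{\left(4 \right)} \right)} - \left(20668 + Z{\left(-88 \right)}\right) = \left(8 - \frac{1}{27}\right) - \left(20668 + \left(1377 - -4400\right)\right) = \left(8 - \frac{1}{27}\right) - \left(20668 + \left(1377 + 4400\right)\right) = \frac{215}{27} - \left(20668 + 5777\right) = \frac{215}{27} - 26445 = - \frac{713800}{27}$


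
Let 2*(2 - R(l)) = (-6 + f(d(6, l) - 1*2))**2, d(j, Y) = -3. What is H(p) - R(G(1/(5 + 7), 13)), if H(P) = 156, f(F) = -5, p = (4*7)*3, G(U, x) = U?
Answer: 429/2 ≈ 214.50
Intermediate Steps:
p = 84 (p = 28*3 = 84)
R(l) = -117/2 (R(l) = 2 - (-6 - 5)**2/2 = 2 - 1/2*(-11)**2 = 2 - 1/2*121 = 2 - 121/2 = -117/2)
H(p) - R(G(1/(5 + 7), 13)) = 156 - 1*(-117/2) = 156 + 117/2 = 429/2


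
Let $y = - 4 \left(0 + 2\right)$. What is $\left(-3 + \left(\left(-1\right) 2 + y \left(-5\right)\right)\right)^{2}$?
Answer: $1225$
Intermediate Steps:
$y = -8$ ($y = \left(-4\right) 2 = -8$)
$\left(-3 + \left(\left(-1\right) 2 + y \left(-5\right)\right)\right)^{2} = \left(-3 - -38\right)^{2} = \left(-3 + \left(-2 + 40\right)\right)^{2} = \left(-3 + 38\right)^{2} = 35^{2} = 1225$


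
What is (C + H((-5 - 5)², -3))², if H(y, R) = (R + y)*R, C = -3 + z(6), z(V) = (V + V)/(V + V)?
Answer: 85849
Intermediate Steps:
z(V) = 1 (z(V) = (2*V)/((2*V)) = (2*V)*(1/(2*V)) = 1)
C = -2 (C = -3 + 1 = -2)
H(y, R) = R*(R + y)
(C + H((-5 - 5)², -3))² = (-2 - 3*(-3 + (-5 - 5)²))² = (-2 - 3*(-3 + (-10)²))² = (-2 - 3*(-3 + 100))² = (-2 - 3*97)² = (-2 - 291)² = (-293)² = 85849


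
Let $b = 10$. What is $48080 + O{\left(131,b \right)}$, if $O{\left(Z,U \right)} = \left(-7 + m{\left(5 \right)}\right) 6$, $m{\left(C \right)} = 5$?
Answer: $48068$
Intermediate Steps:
$O{\left(Z,U \right)} = -12$ ($O{\left(Z,U \right)} = \left(-7 + 5\right) 6 = \left(-2\right) 6 = -12$)
$48080 + O{\left(131,b \right)} = 48080 - 12 = 48068$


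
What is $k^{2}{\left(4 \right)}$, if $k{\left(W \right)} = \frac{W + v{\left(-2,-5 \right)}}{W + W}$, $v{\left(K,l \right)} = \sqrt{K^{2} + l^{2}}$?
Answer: $\frac{\left(4 + \sqrt{29}\right)^{2}}{64} \approx 1.3763$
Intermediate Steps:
$k{\left(W \right)} = \frac{W + \sqrt{29}}{2 W}$ ($k{\left(W \right)} = \frac{W + \sqrt{\left(-2\right)^{2} + \left(-5\right)^{2}}}{W + W} = \frac{W + \sqrt{4 + 25}}{2 W} = \left(W + \sqrt{29}\right) \frac{1}{2 W} = \frac{W + \sqrt{29}}{2 W}$)
$k^{2}{\left(4 \right)} = \left(\frac{4 + \sqrt{29}}{2 \cdot 4}\right)^{2} = \left(\frac{1}{2} \cdot \frac{1}{4} \left(4 + \sqrt{29}\right)\right)^{2} = \left(\frac{1}{2} + \frac{\sqrt{29}}{8}\right)^{2}$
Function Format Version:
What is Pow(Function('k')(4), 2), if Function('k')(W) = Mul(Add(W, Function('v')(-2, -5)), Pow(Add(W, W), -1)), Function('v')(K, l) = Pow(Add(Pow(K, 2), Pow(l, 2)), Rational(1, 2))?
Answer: Mul(Rational(1, 64), Pow(Add(4, Pow(29, Rational(1, 2))), 2)) ≈ 1.3763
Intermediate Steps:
Function('k')(W) = Mul(Rational(1, 2), Pow(W, -1), Add(W, Pow(29, Rational(1, 2)))) (Function('k')(W) = Mul(Add(W, Pow(Add(Pow(-2, 2), Pow(-5, 2)), Rational(1, 2))), Pow(Add(W, W), -1)) = Mul(Add(W, Pow(Add(4, 25), Rational(1, 2))), Pow(Mul(2, W), -1)) = Mul(Add(W, Pow(29, Rational(1, 2))), Mul(Rational(1, 2), Pow(W, -1))) = Mul(Rational(1, 2), Pow(W, -1), Add(W, Pow(29, Rational(1, 2)))))
Pow(Function('k')(4), 2) = Pow(Mul(Rational(1, 2), Pow(4, -1), Add(4, Pow(29, Rational(1, 2)))), 2) = Pow(Mul(Rational(1, 2), Rational(1, 4), Add(4, Pow(29, Rational(1, 2)))), 2) = Pow(Add(Rational(1, 2), Mul(Rational(1, 8), Pow(29, Rational(1, 2)))), 2)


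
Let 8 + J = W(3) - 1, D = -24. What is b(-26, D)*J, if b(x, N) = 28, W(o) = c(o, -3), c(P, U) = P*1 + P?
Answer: -84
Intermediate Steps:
c(P, U) = 2*P (c(P, U) = P + P = 2*P)
W(o) = 2*o
J = -3 (J = -8 + (2*3 - 1) = -8 + (6 - 1) = -8 + 5 = -3)
b(-26, D)*J = 28*(-3) = -84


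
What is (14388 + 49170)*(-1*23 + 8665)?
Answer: 549268236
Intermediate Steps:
(14388 + 49170)*(-1*23 + 8665) = 63558*(-23 + 8665) = 63558*8642 = 549268236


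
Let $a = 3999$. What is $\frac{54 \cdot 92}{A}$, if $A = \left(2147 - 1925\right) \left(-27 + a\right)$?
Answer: $\frac{69}{12247} \approx 0.005634$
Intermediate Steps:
$A = 881784$ ($A = \left(2147 - 1925\right) \left(-27 + 3999\right) = 222 \cdot 3972 = 881784$)
$\frac{54 \cdot 92}{A} = \frac{54 \cdot 92}{881784} = 4968 \cdot \frac{1}{881784} = \frac{69}{12247}$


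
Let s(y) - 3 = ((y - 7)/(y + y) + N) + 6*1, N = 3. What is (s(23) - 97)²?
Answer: 3790809/529 ≈ 7166.0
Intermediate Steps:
s(y) = 12 + (-7 + y)/(2*y) (s(y) = 3 + (((y - 7)/(y + y) + 3) + 6*1) = 3 + (((-7 + y)/((2*y)) + 3) + 6) = 3 + (((-7 + y)*(1/(2*y)) + 3) + 6) = 3 + (((-7 + y)/(2*y) + 3) + 6) = 3 + ((3 + (-7 + y)/(2*y)) + 6) = 3 + (9 + (-7 + y)/(2*y)) = 12 + (-7 + y)/(2*y))
(s(23) - 97)² = ((½)*(-7 + 25*23)/23 - 97)² = ((½)*(1/23)*(-7 + 575) - 97)² = ((½)*(1/23)*568 - 97)² = (284/23 - 97)² = (-1947/23)² = 3790809/529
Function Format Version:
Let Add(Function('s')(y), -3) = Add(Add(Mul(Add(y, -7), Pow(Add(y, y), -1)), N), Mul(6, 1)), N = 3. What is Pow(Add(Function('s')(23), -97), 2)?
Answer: Rational(3790809, 529) ≈ 7166.0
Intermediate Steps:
Function('s')(y) = Add(12, Mul(Rational(1, 2), Pow(y, -1), Add(-7, y))) (Function('s')(y) = Add(3, Add(Add(Mul(Add(y, -7), Pow(Add(y, y), -1)), 3), Mul(6, 1))) = Add(3, Add(Add(Mul(Add(-7, y), Pow(Mul(2, y), -1)), 3), 6)) = Add(3, Add(Add(Mul(Add(-7, y), Mul(Rational(1, 2), Pow(y, -1))), 3), 6)) = Add(3, Add(Add(Mul(Rational(1, 2), Pow(y, -1), Add(-7, y)), 3), 6)) = Add(3, Add(Add(3, Mul(Rational(1, 2), Pow(y, -1), Add(-7, y))), 6)) = Add(3, Add(9, Mul(Rational(1, 2), Pow(y, -1), Add(-7, y)))) = Add(12, Mul(Rational(1, 2), Pow(y, -1), Add(-7, y))))
Pow(Add(Function('s')(23), -97), 2) = Pow(Add(Mul(Rational(1, 2), Pow(23, -1), Add(-7, Mul(25, 23))), -97), 2) = Pow(Add(Mul(Rational(1, 2), Rational(1, 23), Add(-7, 575)), -97), 2) = Pow(Add(Mul(Rational(1, 2), Rational(1, 23), 568), -97), 2) = Pow(Add(Rational(284, 23), -97), 2) = Pow(Rational(-1947, 23), 2) = Rational(3790809, 529)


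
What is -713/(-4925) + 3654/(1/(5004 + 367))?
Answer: 96656248163/4925 ≈ 1.9626e+7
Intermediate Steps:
-713/(-4925) + 3654/(1/(5004 + 367)) = -713*(-1/4925) + 3654/(1/5371) = 713/4925 + 3654/(1/5371) = 713/4925 + 3654*5371 = 713/4925 + 19625634 = 96656248163/4925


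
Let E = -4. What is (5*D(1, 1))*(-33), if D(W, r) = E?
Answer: 660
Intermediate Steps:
D(W, r) = -4
(5*D(1, 1))*(-33) = (5*(-4))*(-33) = -20*(-33) = 660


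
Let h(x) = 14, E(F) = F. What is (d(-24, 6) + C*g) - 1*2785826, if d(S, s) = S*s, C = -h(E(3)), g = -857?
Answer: -2773972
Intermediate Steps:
C = -14 (C = -1*14 = -14)
(d(-24, 6) + C*g) - 1*2785826 = (-24*6 - 14*(-857)) - 1*2785826 = (-144 + 11998) - 2785826 = 11854 - 2785826 = -2773972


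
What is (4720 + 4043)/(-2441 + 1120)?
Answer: -8763/1321 ≈ -6.6336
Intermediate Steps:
(4720 + 4043)/(-2441 + 1120) = 8763/(-1321) = 8763*(-1/1321) = -8763/1321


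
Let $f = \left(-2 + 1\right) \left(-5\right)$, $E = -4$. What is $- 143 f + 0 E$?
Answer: $-715$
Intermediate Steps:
$f = 5$ ($f = \left(-1\right) \left(-5\right) = 5$)
$- 143 f + 0 E = \left(-143\right) 5 + 0 \left(-4\right) = -715 + 0 = -715$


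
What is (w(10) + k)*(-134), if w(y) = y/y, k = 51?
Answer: -6968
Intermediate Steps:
w(y) = 1
(w(10) + k)*(-134) = (1 + 51)*(-134) = 52*(-134) = -6968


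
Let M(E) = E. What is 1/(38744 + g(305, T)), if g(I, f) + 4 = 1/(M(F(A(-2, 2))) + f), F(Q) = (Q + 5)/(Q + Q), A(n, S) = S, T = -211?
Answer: 837/32425376 ≈ 2.5813e-5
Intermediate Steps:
F(Q) = (5 + Q)/(2*Q) (F(Q) = (5 + Q)/((2*Q)) = (5 + Q)*(1/(2*Q)) = (5 + Q)/(2*Q))
g(I, f) = -4 + 1/(7/4 + f) (g(I, f) = -4 + 1/((1/2)*(5 + 2)/2 + f) = -4 + 1/((1/2)*(1/2)*7 + f) = -4 + 1/(7/4 + f))
1/(38744 + g(305, T)) = 1/(38744 + 8*(-3 - 2*(-211))/(7 + 4*(-211))) = 1/(38744 + 8*(-3 + 422)/(7 - 844)) = 1/(38744 + 8*419/(-837)) = 1/(38744 + 8*(-1/837)*419) = 1/(38744 - 3352/837) = 1/(32425376/837) = 837/32425376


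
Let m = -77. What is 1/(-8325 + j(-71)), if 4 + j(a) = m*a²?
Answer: -1/396486 ≈ -2.5222e-6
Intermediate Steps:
j(a) = -4 - 77*a²
1/(-8325 + j(-71)) = 1/(-8325 + (-4 - 77*(-71)²)) = 1/(-8325 + (-4 - 77*5041)) = 1/(-8325 + (-4 - 388157)) = 1/(-8325 - 388161) = 1/(-396486) = -1/396486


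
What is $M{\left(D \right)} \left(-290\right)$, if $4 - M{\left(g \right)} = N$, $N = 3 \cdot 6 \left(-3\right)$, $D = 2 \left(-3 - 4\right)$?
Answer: $-16820$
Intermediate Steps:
$D = -14$ ($D = 2 \left(-7\right) = -14$)
$N = -54$ ($N = 18 \left(-3\right) = -54$)
$M{\left(g \right)} = 58$ ($M{\left(g \right)} = 4 - -54 = 4 + 54 = 58$)
$M{\left(D \right)} \left(-290\right) = 58 \left(-290\right) = -16820$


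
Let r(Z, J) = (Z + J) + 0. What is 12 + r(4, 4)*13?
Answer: 116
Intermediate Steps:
r(Z, J) = J + Z (r(Z, J) = (J + Z) + 0 = J + Z)
12 + r(4, 4)*13 = 12 + (4 + 4)*13 = 12 + 8*13 = 12 + 104 = 116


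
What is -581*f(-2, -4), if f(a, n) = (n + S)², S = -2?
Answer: -20916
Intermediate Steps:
f(a, n) = (-2 + n)² (f(a, n) = (n - 2)² = (-2 + n)²)
-581*f(-2, -4) = -581*(-2 - 4)² = -581*(-6)² = -581*36 = -20916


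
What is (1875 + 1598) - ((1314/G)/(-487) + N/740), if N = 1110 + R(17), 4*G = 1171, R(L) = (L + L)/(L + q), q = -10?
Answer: 2563734963288/738508715 ≈ 3471.5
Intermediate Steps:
R(L) = 2*L/(-10 + L) (R(L) = (L + L)/(L - 10) = (2*L)/(-10 + L) = 2*L/(-10 + L))
G = 1171/4 (G = (¼)*1171 = 1171/4 ≈ 292.75)
N = 7804/7 (N = 1110 + 2*17/(-10 + 17) = 1110 + 2*17/7 = 1110 + 2*17*(⅐) = 1110 + 34/7 = 7804/7 ≈ 1114.9)
(1875 + 1598) - ((1314/G)/(-487) + N/740) = (1875 + 1598) - ((1314/(1171/4))/(-487) + (7804/7)/740) = 3473 - ((1314*(4/1171))*(-1/487) + (7804/7)*(1/740)) = 3473 - ((5256/1171)*(-1/487) + 1951/1295) = 3473 - (-5256/570277 + 1951/1295) = 3473 - 1*1105803907/738508715 = 3473 - 1105803907/738508715 = 2563734963288/738508715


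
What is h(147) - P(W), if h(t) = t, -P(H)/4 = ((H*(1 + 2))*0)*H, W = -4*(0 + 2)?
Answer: 147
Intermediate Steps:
W = -8 (W = -4*2 = -8)
P(H) = 0 (P(H) = -4*(H*(1 + 2))*0*H = -4*(H*3)*0*H = -4*(3*H)*0*H = -0*H = -4*0 = 0)
h(147) - P(W) = 147 - 1*0 = 147 + 0 = 147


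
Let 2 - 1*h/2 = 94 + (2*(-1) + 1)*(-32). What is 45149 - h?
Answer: 45397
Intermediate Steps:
h = -248 (h = 4 - 2*(94 + (2*(-1) + 1)*(-32)) = 4 - 2*(94 + (-2 + 1)*(-32)) = 4 - 2*(94 - 1*(-32)) = 4 - 2*(94 + 32) = 4 - 2*126 = 4 - 252 = -248)
45149 - h = 45149 - 1*(-248) = 45149 + 248 = 45397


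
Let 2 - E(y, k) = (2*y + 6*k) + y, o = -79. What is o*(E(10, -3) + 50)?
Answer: -3160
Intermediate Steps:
E(y, k) = 2 - 6*k - 3*y (E(y, k) = 2 - ((2*y + 6*k) + y) = 2 - (3*y + 6*k) = 2 + (-6*k - 3*y) = 2 - 6*k - 3*y)
o*(E(10, -3) + 50) = -79*((2 - 6*(-3) - 3*10) + 50) = -79*((2 + 18 - 30) + 50) = -79*(-10 + 50) = -79*40 = -3160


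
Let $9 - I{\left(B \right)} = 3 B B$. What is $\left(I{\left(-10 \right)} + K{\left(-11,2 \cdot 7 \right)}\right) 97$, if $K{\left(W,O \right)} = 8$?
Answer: $-27451$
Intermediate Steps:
$I{\left(B \right)} = 9 - 3 B^{2}$ ($I{\left(B \right)} = 9 - 3 B B = 9 - 3 B^{2}$)
$\left(I{\left(-10 \right)} + K{\left(-11,2 \cdot 7 \right)}\right) 97 = \left(\left(9 - 3 \left(-10\right)^{2}\right) + 8\right) 97 = \left(\left(9 - 300\right) + 8\right) 97 = \left(-291 + 8\right) 97 = \left(-283\right) 97 = -27451$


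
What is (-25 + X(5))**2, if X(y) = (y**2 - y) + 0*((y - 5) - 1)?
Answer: 25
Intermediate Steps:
X(y) = y**2 - y (X(y) = (y**2 - y) + 0*((-5 + y) - 1) = (y**2 - y) + 0*(-6 + y) = (y**2 - y) + 0 = y**2 - y)
(-25 + X(5))**2 = (-25 + 5*(-1 + 5))**2 = (-25 + 5*4)**2 = (-25 + 20)**2 = (-5)**2 = 25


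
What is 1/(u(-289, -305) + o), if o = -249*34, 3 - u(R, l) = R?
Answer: -1/8174 ≈ -0.00012234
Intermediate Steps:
u(R, l) = 3 - R
o = -8466
1/(u(-289, -305) + o) = 1/((3 - 1*(-289)) - 8466) = 1/((3 + 289) - 8466) = 1/(292 - 8466) = 1/(-8174) = -1/8174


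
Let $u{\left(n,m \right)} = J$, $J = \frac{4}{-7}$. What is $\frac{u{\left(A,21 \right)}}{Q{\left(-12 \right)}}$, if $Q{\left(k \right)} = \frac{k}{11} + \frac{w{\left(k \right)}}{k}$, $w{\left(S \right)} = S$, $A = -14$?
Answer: $\frac{44}{7} \approx 6.2857$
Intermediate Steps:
$Q{\left(k \right)} = 1 + \frac{k}{11}$ ($Q{\left(k \right)} = \frac{k}{11} + \frac{k}{k} = k \frac{1}{11} + 1 = \frac{k}{11} + 1 = 1 + \frac{k}{11}$)
$J = - \frac{4}{7}$ ($J = 4 \left(- \frac{1}{7}\right) = - \frac{4}{7} \approx -0.57143$)
$u{\left(n,m \right)} = - \frac{4}{7}$
$\frac{u{\left(A,21 \right)}}{Q{\left(-12 \right)}} = \frac{1}{1 + \frac{1}{11} \left(-12\right)} \left(- \frac{4}{7}\right) = \frac{1}{1 - \frac{12}{11}} \left(- \frac{4}{7}\right) = \frac{1}{- \frac{1}{11}} \left(- \frac{4}{7}\right) = \left(-11\right) \left(- \frac{4}{7}\right) = \frac{44}{7}$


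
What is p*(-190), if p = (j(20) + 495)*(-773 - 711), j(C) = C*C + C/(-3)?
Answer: 751423400/3 ≈ 2.5047e+8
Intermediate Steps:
j(C) = C**2 - C/3 (j(C) = C**2 + C*(-1/3) = C**2 - C/3)
p = -3954860/3 (p = (20*(-1/3 + 20) + 495)*(-773 - 711) = (20*(59/3) + 495)*(-1484) = (1180/3 + 495)*(-1484) = (2665/3)*(-1484) = -3954860/3 ≈ -1.3183e+6)
p*(-190) = -3954860/3*(-190) = 751423400/3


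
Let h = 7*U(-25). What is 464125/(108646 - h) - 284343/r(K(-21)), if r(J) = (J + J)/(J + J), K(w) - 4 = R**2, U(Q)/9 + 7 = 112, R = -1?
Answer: -29011336508/102031 ≈ -2.8434e+5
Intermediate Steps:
U(Q) = 945 (U(Q) = -63 + 9*112 = -63 + 1008 = 945)
K(w) = 5 (K(w) = 4 + (-1)**2 = 4 + 1 = 5)
r(J) = 1 (r(J) = (2*J)/((2*J)) = (2*J)*(1/(2*J)) = 1)
h = 6615 (h = 7*945 = 6615)
464125/(108646 - h) - 284343/r(K(-21)) = 464125/(108646 - 1*6615) - 284343/1 = 464125/(108646 - 6615) - 284343*1 = 464125/102031 - 284343 = -29011336508/102031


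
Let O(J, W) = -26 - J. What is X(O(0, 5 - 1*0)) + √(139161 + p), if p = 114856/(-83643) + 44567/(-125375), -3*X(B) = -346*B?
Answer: -8996/3 + 2*√63738388706312197470/42803025 ≈ -2625.6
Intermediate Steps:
X(B) = 346*B/3 (X(B) = -(-346)*B/3 = 346*B/3)
p = -369954869/214015125 (p = 114856*(-1/83643) + 44567*(-1/125375) = -2344/1707 - 44567/125375 = -369954869/214015125 ≈ -1.7286)
X(O(0, 5 - 1*0)) + √(139161 + p) = 346*(-26 - 1*0)/3 + √(139161 - 369954869/214015125) = 346*(-26 + 0)/3 + √(29782188855256/214015125) = (346/3)*(-26) + 2*√63738388706312197470/42803025 = -8996/3 + 2*√63738388706312197470/42803025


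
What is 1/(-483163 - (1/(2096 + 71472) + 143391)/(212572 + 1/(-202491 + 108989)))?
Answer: -731115368348112/353248387892967738095 ≈ -2.0697e-6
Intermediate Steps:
1/(-483163 - (1/(2096 + 71472) + 143391)/(212572 + 1/(-202491 + 108989))) = 1/(-483163 - (1/73568 + 143391)/(212572 + 1/(-93502))) = 1/(-483163 - (1/73568 + 143391)/(212572 - 1/93502)) = 1/(-483163 - 10548989089/(73568*19875907143/93502)) = 1/(-483163 - 10548989089*93502/(73568*19875907143)) = 1/(-483163 - 1*493175788899839/731115368348112) = 1/(-483163 - 493175788899839/731115368348112) = 1/(-353248387892967738095/731115368348112) = -731115368348112/353248387892967738095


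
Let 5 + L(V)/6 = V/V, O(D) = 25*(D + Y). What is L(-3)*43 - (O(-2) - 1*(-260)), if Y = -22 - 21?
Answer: -167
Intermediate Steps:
Y = -43
O(D) = -1075 + 25*D (O(D) = 25*(D - 43) = 25*(-43 + D) = -1075 + 25*D)
L(V) = -24 (L(V) = -30 + 6*(V/V) = -30 + 6*1 = -30 + 6 = -24)
L(-3)*43 - (O(-2) - 1*(-260)) = -24*43 - ((-1075 + 25*(-2)) - 1*(-260)) = -1032 - ((-1075 - 50) + 260) = -1032 - (-1125 + 260) = -1032 - 1*(-865) = -1032 + 865 = -167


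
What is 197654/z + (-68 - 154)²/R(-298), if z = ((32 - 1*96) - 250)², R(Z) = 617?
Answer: 2490578891/30416866 ≈ 81.881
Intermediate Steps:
z = 98596 (z = ((32 - 96) - 250)² = (-64 - 250)² = (-314)² = 98596)
197654/z + (-68 - 154)²/R(-298) = 197654/98596 + (-68 - 154)²/617 = 197654*(1/98596) + (-222)²*(1/617) = 98827/49298 + 49284*(1/617) = 98827/49298 + 49284/617 = 2490578891/30416866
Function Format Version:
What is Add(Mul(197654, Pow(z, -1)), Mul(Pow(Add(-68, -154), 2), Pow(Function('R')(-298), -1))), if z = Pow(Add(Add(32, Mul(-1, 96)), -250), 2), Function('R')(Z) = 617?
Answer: Rational(2490578891, 30416866) ≈ 81.881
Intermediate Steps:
z = 98596 (z = Pow(Add(Add(32, -96), -250), 2) = Pow(Add(-64, -250), 2) = Pow(-314, 2) = 98596)
Add(Mul(197654, Pow(z, -1)), Mul(Pow(Add(-68, -154), 2), Pow(Function('R')(-298), -1))) = Add(Mul(197654, Pow(98596, -1)), Mul(Pow(Add(-68, -154), 2), Pow(617, -1))) = Add(Mul(197654, Rational(1, 98596)), Mul(Pow(-222, 2), Rational(1, 617))) = Add(Rational(98827, 49298), Mul(49284, Rational(1, 617))) = Add(Rational(98827, 49298), Rational(49284, 617)) = Rational(2490578891, 30416866)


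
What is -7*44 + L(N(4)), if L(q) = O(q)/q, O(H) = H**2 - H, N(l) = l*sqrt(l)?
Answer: -301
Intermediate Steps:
N(l) = l**(3/2)
L(q) = -1 + q (L(q) = (q*(-1 + q))/q = -1 + q)
-7*44 + L(N(4)) = -7*44 + (-1 + 4**(3/2)) = -308 + (-1 + 8) = -308 + 7 = -301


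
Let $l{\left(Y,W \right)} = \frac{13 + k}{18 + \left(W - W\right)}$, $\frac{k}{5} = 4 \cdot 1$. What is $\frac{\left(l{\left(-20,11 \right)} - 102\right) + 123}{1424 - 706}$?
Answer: $\frac{137}{4308} \approx 0.031801$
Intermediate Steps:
$k = 20$ ($k = 5 \cdot 4 \cdot 1 = 5 \cdot 4 = 20$)
$l{\left(Y,W \right)} = \frac{11}{6}$ ($l{\left(Y,W \right)} = \frac{13 + 20}{18 + \left(W - W\right)} = \frac{33}{18 + 0} = \frac{33}{18} = 33 \cdot \frac{1}{18} = \frac{11}{6}$)
$\frac{\left(l{\left(-20,11 \right)} - 102\right) + 123}{1424 - 706} = \frac{\left(\frac{11}{6} - 102\right) + 123}{1424 - 706} = \frac{\left(\frac{11}{6} - 102\right) + 123}{718} = \left(- \frac{601}{6} + 123\right) \frac{1}{718} = \frac{137}{6} \cdot \frac{1}{718} = \frac{137}{4308}$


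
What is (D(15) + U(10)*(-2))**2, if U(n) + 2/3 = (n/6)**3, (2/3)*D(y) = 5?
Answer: 529/2916 ≈ 0.18141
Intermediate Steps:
D(y) = 15/2 (D(y) = (3/2)*5 = 15/2)
U(n) = -2/3 + n**3/216 (U(n) = -2/3 + (n/6)**3 = -2/3 + n**3/216)
(D(15) + U(10)*(-2))**2 = (15/2 + (-2/3 + (1/216)*10**3)*(-2))**2 = (15/2 + (-2/3 + (1/216)*1000)*(-2))**2 = (15/2 + (-2/3 + 125/27)*(-2))**2 = (15/2 + (107/27)*(-2))**2 = (15/2 - 214/27)**2 = (-23/54)**2 = 529/2916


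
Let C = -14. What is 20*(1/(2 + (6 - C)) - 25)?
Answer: -5490/11 ≈ -499.09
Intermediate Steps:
20*(1/(2 + (6 - C)) - 25) = 20*(1/(2 + (6 - 1*(-14))) - 25) = 20*(1/(2 + (6 + 14)) - 25) = 20*(1/(2 + 20) - 25) = 20*(1/22 - 25) = 20*(-549/22) = -5490/11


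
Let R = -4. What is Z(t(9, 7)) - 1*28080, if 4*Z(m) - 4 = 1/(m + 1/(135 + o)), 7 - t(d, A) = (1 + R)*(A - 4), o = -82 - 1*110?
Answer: -102319819/3644 ≈ -28079.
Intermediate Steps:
o = -192 (o = -82 - 110 = -192)
t(d, A) = -5 + 3*A (t(d, A) = 7 - (1 - 4)*(A - 4) = 7 - (-3)*(-4 + A) = 7 - (12 - 3*A) = 7 + (-12 + 3*A) = -5 + 3*A)
Z(m) = 1 + 1/(4*(-1/57 + m)) (Z(m) = 1 + 1/(4*(m + 1/(135 - 192))) = 1 + 1/(4*(m + 1/(-57))) = 1 + 1/(4*(m - 1/57)) = 1 + 1/(4*(-1/57 + m)))
Z(t(9, 7)) - 1*28080 = (53 + 228*(-5 + 3*7))/(4*(-1 + 57*(-5 + 3*7))) - 1*28080 = (53 + 228*(-5 + 21))/(4*(-1 + 57*(-5 + 21))) - 28080 = (53 + 228*16)/(4*(-1 + 57*16)) - 28080 = (53 + 3648)/(4*(-1 + 912)) - 28080 = (¼)*3701/911 - 28080 = (¼)*(1/911)*3701 - 28080 = 3701/3644 - 28080 = -102319819/3644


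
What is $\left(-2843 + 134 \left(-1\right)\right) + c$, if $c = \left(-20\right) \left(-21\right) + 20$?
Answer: $-2537$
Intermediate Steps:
$c = 440$ ($c = 420 + 20 = 440$)
$\left(-2843 + 134 \left(-1\right)\right) + c = \left(-2843 + 134 \left(-1\right)\right) + 440 = \left(-2843 - 134\right) + 440 = -2977 + 440 = -2537$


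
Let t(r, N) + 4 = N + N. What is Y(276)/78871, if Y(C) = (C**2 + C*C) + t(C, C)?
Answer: 152900/78871 ≈ 1.9386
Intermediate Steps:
t(r, N) = -4 + 2*N (t(r, N) = -4 + (N + N) = -4 + 2*N)
Y(C) = -4 + 2*C + 2*C**2 (Y(C) = (C**2 + C*C) + (-4 + 2*C) = (C**2 + C**2) + (-4 + 2*C) = 2*C**2 + (-4 + 2*C) = -4 + 2*C + 2*C**2)
Y(276)/78871 = (-4 + 2*276 + 2*276**2)/78871 = (-4 + 552 + 2*76176)*(1/78871) = (-4 + 552 + 152352)*(1/78871) = 152900*(1/78871) = 152900/78871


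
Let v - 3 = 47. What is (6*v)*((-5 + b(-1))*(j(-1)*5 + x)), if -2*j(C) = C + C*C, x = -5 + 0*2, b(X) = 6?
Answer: -1500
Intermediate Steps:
x = -5 (x = -5 + 0 = -5)
j(C) = -C/2 - C**2/2 (j(C) = -(C + C*C)/2 = -(C + C**2)/2 = -C/2 - C**2/2)
v = 50 (v = 3 + 47 = 50)
(6*v)*((-5 + b(-1))*(j(-1)*5 + x)) = (6*50)*((-5 + 6)*(-1/2*(-1)*(1 - 1)*5 - 5)) = 300*(1*(-1/2*(-1)*0*5 - 5)) = 300*(1*(0*5 - 5)) = 300*(1*(0 - 5)) = 300*(1*(-5)) = 300*(-5) = -1500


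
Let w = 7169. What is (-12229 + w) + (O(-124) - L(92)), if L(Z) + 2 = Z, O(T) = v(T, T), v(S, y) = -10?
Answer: -5160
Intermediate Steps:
O(T) = -10
L(Z) = -2 + Z
(-12229 + w) + (O(-124) - L(92)) = (-12229 + 7169) + (-10 - (-2 + 92)) = -5060 + (-10 - 1*90) = -5060 + (-10 - 90) = -5060 - 100 = -5160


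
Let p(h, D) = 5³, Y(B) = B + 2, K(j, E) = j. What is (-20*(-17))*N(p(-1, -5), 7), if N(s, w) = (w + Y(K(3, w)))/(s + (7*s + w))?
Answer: 4080/1007 ≈ 4.0516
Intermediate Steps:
Y(B) = 2 + B
p(h, D) = 125
N(s, w) = (5 + w)/(w + 8*s) (N(s, w) = (w + (2 + 3))/(s + (7*s + w)) = (w + 5)/(s + (w + 7*s)) = (5 + w)/(w + 8*s))
(-20*(-17))*N(p(-1, -5), 7) = (-20*(-17))*((5 + 7)/(7 + 8*125)) = 340*(12/(7 + 1000)) = 340*(12/1007) = 4080/1007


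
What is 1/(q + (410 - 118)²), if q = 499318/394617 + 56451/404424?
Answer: 5910836504/503989867851393 ≈ 1.1728e-5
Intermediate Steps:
q = 8304174337/5910836504 (q = 499318*(1/394617) + 56451*(1/404424) = 499318/394617 + 18817/134808 = 8304174337/5910836504 ≈ 1.4049)
1/(q + (410 - 118)²) = 1/(8304174337/5910836504 + (410 - 118)²) = 1/(8304174337/5910836504 + 292²) = 1/(8304174337/5910836504 + 85264) = 1/(503989867851393/5910836504) = 5910836504/503989867851393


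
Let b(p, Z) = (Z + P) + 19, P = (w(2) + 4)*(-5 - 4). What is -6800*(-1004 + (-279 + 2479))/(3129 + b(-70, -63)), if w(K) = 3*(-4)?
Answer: -8132800/3157 ≈ -2576.1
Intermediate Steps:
w(K) = -12
P = 72 (P = (-12 + 4)*(-5 - 4) = -8*(-9) = 72)
b(p, Z) = 91 + Z (b(p, Z) = (Z + 72) + 19 = (72 + Z) + 19 = 91 + Z)
-6800*(-1004 + (-279 + 2479))/(3129 + b(-70, -63)) = -6800*(-1004 + (-279 + 2479))/(3129 + (91 - 63)) = -6800*(-1004 + 2200)/(3129 + 28) = -6800/(3157/1196) = -6800/(3157*(1/1196)) = -6800/3157/1196 = -6800*1196/3157 = -8132800/3157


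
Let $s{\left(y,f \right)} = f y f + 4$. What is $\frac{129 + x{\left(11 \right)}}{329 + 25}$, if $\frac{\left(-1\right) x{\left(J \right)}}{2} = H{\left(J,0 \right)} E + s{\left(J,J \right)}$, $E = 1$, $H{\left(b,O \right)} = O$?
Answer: $- \frac{847}{118} \approx -7.178$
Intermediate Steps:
$s{\left(y,f \right)} = 4 + y f^{2}$ ($s{\left(y,f \right)} = y f^{2} + 4 = 4 + y f^{2}$)
$x{\left(J \right)} = -8 - 2 J^{3}$ ($x{\left(J \right)} = - 2 \left(0 \cdot 1 + \left(4 + J J^{2}\right)\right) = - 2 \left(0 + \left(4 + J^{3}\right)\right) = - 2 \left(4 + J^{3}\right) = -8 - 2 J^{3}$)
$\frac{129 + x{\left(11 \right)}}{329 + 25} = \frac{129 - \left(8 + 2 \cdot 11^{3}\right)}{329 + 25} = \frac{129 - 2670}{354} = \left(129 - 2670\right) \frac{1}{354} = \left(-2541\right) \frac{1}{354} = - \frac{847}{118}$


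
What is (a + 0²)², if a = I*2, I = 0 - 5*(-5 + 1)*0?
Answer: 0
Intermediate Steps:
I = 0 (I = 0 - 5*(-4)*0 = 0 + 20*0 = 0 + 0 = 0)
a = 0 (a = 0*2 = 0)
(a + 0²)² = (0 + 0²)² = (0 + 0)² = 0² = 0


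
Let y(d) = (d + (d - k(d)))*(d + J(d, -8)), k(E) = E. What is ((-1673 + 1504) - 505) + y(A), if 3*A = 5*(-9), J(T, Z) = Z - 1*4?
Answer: -269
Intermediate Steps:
J(T, Z) = -4 + Z (J(T, Z) = Z - 4 = -4 + Z)
A = -15 (A = (5*(-9))/3 = (⅓)*(-45) = -15)
y(d) = d*(-12 + d) (y(d) = (d + (d - d))*(d + (-4 - 8)) = (d + 0)*(d - 12) = d*(-12 + d))
((-1673 + 1504) - 505) + y(A) = ((-1673 + 1504) - 505) - 15*(-12 - 15) = (-169 - 505) - 15*(-27) = -674 + 405 = -269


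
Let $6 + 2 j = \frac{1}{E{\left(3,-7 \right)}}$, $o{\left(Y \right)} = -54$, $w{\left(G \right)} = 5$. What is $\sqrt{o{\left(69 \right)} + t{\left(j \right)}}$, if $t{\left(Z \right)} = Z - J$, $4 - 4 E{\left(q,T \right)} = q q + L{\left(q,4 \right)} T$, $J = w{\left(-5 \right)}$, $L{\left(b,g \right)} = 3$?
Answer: $\frac{3 i \sqrt{110}}{4} \approx 7.8661 i$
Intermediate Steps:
$J = 5$
$E{\left(q,T \right)} = 1 - \frac{3 T}{4} - \frac{q^{2}}{4}$ ($E{\left(q,T \right)} = 1 - \frac{q q + 3 T}{4} = 1 - \frac{q^{2} + 3 T}{4} = 1 - \left(\frac{q^{2}}{4} + \frac{3 T}{4}\right) = 1 - \frac{3 T}{4} - \frac{q^{2}}{4}$)
$j = - \frac{23}{8}$ ($j = -3 + \frac{1}{2 \left(1 - - \frac{21}{4} - \frac{3^{2}}{4}\right)} = -3 + \frac{1}{2 \left(1 + \frac{21}{4} - \frac{9}{4}\right)} = -3 + \frac{1}{2 \cdot 4} = -3 + \frac{1}{2} \cdot \frac{1}{4} = -3 + \frac{1}{8} = - \frac{23}{8} \approx -2.875$)
$t{\left(Z \right)} = -5 + Z$ ($t{\left(Z \right)} = Z - 5 = -5 + Z$)
$\sqrt{o{\left(69 \right)} + t{\left(j \right)}} = \sqrt{-54 - \frac{63}{8}} = \sqrt{- \frac{495}{8}} = \frac{3 i \sqrt{110}}{4}$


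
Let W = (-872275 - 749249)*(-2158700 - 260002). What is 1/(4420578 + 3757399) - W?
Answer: -32073889564016081495/8177977 ≈ -3.9220e+12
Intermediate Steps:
W = 3921983341848 (W = -1621524*(-2418702) = 3921983341848)
1/(4420578 + 3757399) - W = 1/(4420578 + 3757399) - 1*3921983341848 = 1/8177977 - 3921983341848 = -32073889564016081495/8177977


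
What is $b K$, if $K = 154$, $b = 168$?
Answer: $25872$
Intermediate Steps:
$b K = 168 \cdot 154 = 25872$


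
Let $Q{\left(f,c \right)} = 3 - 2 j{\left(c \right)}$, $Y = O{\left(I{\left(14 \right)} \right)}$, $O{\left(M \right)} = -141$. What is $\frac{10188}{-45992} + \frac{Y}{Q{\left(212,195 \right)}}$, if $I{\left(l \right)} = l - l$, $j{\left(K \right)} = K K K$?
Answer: $- \frac{12589914797}{56837477002} \approx -0.22151$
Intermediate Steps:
$j{\left(K \right)} = K^{3}$ ($j{\left(K \right)} = K^{2} K = K^{3}$)
$I{\left(l \right)} = 0$
$Y = -141$
$Q{\left(f,c \right)} = 3 - 2 c^{3}$
$\frac{10188}{-45992} + \frac{Y}{Q{\left(212,195 \right)}} = \frac{10188}{-45992} - \frac{141}{3 - 2 \cdot 195^{3}} = 10188 \left(- \frac{1}{45992}\right) - \frac{141}{3 - 14829750} = - \frac{2547}{11498} - \frac{141}{3 - 14829750} = - \frac{2547}{11498} - \frac{141}{-14829747} = - \frac{2547}{11498} - - \frac{47}{4943249} = - \frac{2547}{11498} + \frac{47}{4943249} = - \frac{12589914797}{56837477002}$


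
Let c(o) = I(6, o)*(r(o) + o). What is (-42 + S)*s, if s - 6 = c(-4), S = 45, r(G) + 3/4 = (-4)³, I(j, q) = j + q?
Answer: -789/2 ≈ -394.50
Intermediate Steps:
r(G) = -259/4 (r(G) = -¾ + (-4)³ = -¾ - 64 = -259/4)
c(o) = (6 + o)*(-259/4 + o)
s = -263/2 (s = 6 + (-259 + 4*(-4))*(6 - 4)/4 = 6 + (¼)*(-259 - 16)*2 = 6 + (¼)*(-275)*2 = 6 - 275/2 = -263/2 ≈ -131.50)
(-42 + S)*s = (-42 + 45)*(-263/2) = 3*(-263/2) = -789/2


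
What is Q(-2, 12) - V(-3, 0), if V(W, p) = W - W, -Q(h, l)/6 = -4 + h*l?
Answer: 168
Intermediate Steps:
Q(h, l) = 24 - 6*h*l (Q(h, l) = -6*(-4 + h*l) = 24 - 6*h*l)
V(W, p) = 0
Q(-2, 12) - V(-3, 0) = (24 - 6*(-2)*12) - 1*0 = (24 + 144) + 0 = 168 + 0 = 168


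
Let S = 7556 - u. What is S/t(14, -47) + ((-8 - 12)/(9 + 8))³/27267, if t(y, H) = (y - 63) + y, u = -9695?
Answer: -2310992042521/4688696985 ≈ -492.89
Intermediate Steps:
S = 17251 (S = 7556 - 1*(-9695) = 7556 + 9695 = 17251)
t(y, H) = -63 + 2*y (t(y, H) = (-63 + y) + y = -63 + 2*y)
S/t(14, -47) + ((-8 - 12)/(9 + 8))³/27267 = 17251/(-63 + 2*14) + ((-8 - 12)/(9 + 8))³/27267 = 17251/(-63 + 28) + (-20/17)³*(1/27267) = 17251/(-35) + (-20*1/17)³*(1/27267) = 17251*(-1/35) + (-20/17)³*(1/27267) = -17251/35 - 8000/4913*1/27267 = -17251/35 - 8000/133962771 = -2310992042521/4688696985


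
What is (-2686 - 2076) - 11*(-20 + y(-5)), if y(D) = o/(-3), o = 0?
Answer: -4542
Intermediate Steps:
y(D) = 0 (y(D) = 0/(-3) = 0*(-⅓) = 0)
(-2686 - 2076) - 11*(-20 + y(-5)) = (-2686 - 2076) - 11*(-20 + 0) = -4762 - 11*(-20) = -4762 + 220 = -4542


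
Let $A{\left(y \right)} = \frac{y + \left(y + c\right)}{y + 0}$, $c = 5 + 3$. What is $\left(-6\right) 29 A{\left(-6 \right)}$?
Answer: $-116$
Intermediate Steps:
$c = 8$
$A{\left(y \right)} = \frac{8 + 2 y}{y}$ ($A{\left(y \right)} = \frac{y + \left(y + 8\right)}{y + 0} = \frac{y + \left(8 + y\right)}{y} = \frac{8 + 2 y}{y}$)
$\left(-6\right) 29 A{\left(-6 \right)} = \left(-6\right) 29 \left(2 + \frac{8}{-6}\right) = - 174 \left(2 + 8 \left(- \frac{1}{6}\right)\right) = - 174 \left(2 - \frac{4}{3}\right) = \left(-174\right) \frac{2}{3} = -116$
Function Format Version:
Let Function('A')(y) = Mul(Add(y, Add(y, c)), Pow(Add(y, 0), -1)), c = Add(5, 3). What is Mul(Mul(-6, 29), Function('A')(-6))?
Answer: -116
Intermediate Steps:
c = 8
Function('A')(y) = Mul(Pow(y, -1), Add(8, Mul(2, y))) (Function('A')(y) = Mul(Add(y, Add(y, 8)), Pow(Add(y, 0), -1)) = Mul(Add(y, Add(8, y)), Pow(y, -1)) = Mul(Add(8, Mul(2, y)), Pow(y, -1)) = Mul(Pow(y, -1), Add(8, Mul(2, y))))
Mul(Mul(-6, 29), Function('A')(-6)) = Mul(Mul(-6, 29), Add(2, Mul(8, Pow(-6, -1)))) = Mul(-174, Add(2, Mul(8, Rational(-1, 6)))) = Mul(-174, Add(2, Rational(-4, 3))) = Mul(-174, Rational(2, 3)) = -116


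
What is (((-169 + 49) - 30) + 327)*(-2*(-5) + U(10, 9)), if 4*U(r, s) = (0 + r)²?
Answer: 6195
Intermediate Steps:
U(r, s) = r²/4 (U(r, s) = (0 + r)²/4 = r²/4)
(((-169 + 49) - 30) + 327)*(-2*(-5) + U(10, 9)) = (((-169 + 49) - 30) + 327)*(-2*(-5) + (¼)*10²) = ((-120 - 30) + 327)*(10 + (¼)*100) = (-150 + 327)*(10 + 25) = 177*35 = 6195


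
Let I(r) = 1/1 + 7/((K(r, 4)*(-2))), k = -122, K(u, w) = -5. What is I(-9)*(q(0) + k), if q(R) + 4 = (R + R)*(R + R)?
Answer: -1071/5 ≈ -214.20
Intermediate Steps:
q(R) = -4 + 4*R² (q(R) = -4 + (R + R)*(R + R) = -4 + (2*R)*(2*R) = -4 + 4*R²)
I(r) = 17/10 (I(r) = 1/1 + 7/((-5*(-2))) = 1*1 + 7/10 = 1 + 7*(⅒) = 1 + 7/10 = 17/10)
I(-9)*(q(0) + k) = 17*((-4 + 4*0²) - 122)/10 = 17*((-4 + 4*0) - 122)/10 = 17*((-4 + 0) - 122)/10 = 17*(-4 - 122)/10 = (17/10)*(-126) = -1071/5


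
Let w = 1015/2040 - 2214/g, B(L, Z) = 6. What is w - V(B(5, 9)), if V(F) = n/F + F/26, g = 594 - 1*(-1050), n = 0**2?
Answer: -784733/726648 ≈ -1.0799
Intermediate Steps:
n = 0
g = 1644 (g = 594 + 1050 = 1644)
w = -47465/55896 (w = 1015/2040 - 2214/1644 = 1015*(1/2040) - 2214*1/1644 = 203/408 - 369/274 = -47465/55896 ≈ -0.84917)
V(F) = F/26 (V(F) = 0/F + F/26 = 0 + F*(1/26) = 0 + F/26 = F/26)
w - V(B(5, 9)) = -47465/55896 - 6/26 = -47465/55896 - 1*3/13 = -47465/55896 - 3/13 = -784733/726648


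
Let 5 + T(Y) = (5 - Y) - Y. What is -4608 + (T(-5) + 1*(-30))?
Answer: -4628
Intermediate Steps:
T(Y) = -2*Y (T(Y) = -5 + ((5 - Y) - Y) = -5 + (5 - 2*Y) = -2*Y)
-4608 + (T(-5) + 1*(-30)) = -4608 + (-2*(-5) + 1*(-30)) = -4608 + (10 - 30) = -4608 - 20 = -4628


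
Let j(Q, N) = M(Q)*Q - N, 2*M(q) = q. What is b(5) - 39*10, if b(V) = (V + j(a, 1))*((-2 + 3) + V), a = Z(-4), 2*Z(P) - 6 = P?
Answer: -363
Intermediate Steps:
Z(P) = 3 + P/2
a = 1 (a = 3 + (½)*(-4) = 3 - 2 = 1)
M(q) = q/2
j(Q, N) = Q²/2 - N (j(Q, N) = (Q/2)*Q - N = Q²/2 - N)
b(V) = (1 + V)*(-½ + V) (b(V) = (V + ((½)*1² - 1*1))*((-2 + 3) + V) = (V + ((½)*1 - 1))*(1 + V) = (V + (½ - 1))*(1 + V) = (V - ½)*(1 + V) = (-½ + V)*(1 + V) = (1 + V)*(-½ + V))
b(5) - 39*10 = (-½ + 5² + (½)*5) - 39*10 = (-½ + 25 + 5/2) - 390 = 27 - 390 = -363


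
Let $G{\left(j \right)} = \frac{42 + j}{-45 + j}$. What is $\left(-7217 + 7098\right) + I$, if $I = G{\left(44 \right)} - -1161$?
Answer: $956$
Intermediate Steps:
$G{\left(j \right)} = \frac{42 + j}{-45 + j}$
$I = 1075$ ($I = \frac{42 + 44}{-45 + 44} - -1161 = \frac{1}{-1} \cdot 86 + 1161 = \left(-1\right) 86 + 1161 = -86 + 1161 = 1075$)
$\left(-7217 + 7098\right) + I = \left(-7217 + 7098\right) + 1075 = -119 + 1075 = 956$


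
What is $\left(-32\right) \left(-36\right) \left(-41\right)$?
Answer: $-47232$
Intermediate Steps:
$\left(-32\right) \left(-36\right) \left(-41\right) = 1152 \left(-41\right) = -47232$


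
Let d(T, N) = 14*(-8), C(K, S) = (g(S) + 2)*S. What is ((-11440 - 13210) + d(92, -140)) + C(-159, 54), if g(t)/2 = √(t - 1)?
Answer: -24654 + 108*√53 ≈ -23868.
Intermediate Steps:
g(t) = 2*√(-1 + t) (g(t) = 2*√(t - 1) = 2*√(-1 + t))
C(K, S) = S*(2 + 2*√(-1 + S)) (C(K, S) = (2*√(-1 + S) + 2)*S = (2 + 2*√(-1 + S))*S = S*(2 + 2*√(-1 + S)))
d(T, N) = -112
((-11440 - 13210) + d(92, -140)) + C(-159, 54) = ((-11440 - 13210) - 112) + 2*54*(1 + √(-1 + 54)) = (-24650 - 112) + 2*54*(1 + √53) = -24762 + (108 + 108*√53) = -24654 + 108*√53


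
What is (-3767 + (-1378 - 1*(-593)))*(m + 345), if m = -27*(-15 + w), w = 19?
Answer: -1078824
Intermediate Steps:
m = -108 (m = -27*(-15 + 19) = -27*4 = -108)
(-3767 + (-1378 - 1*(-593)))*(m + 345) = (-3767 + (-1378 - 1*(-593)))*(-108 + 345) = (-3767 + (-1378 + 593))*237 = (-3767 - 785)*237 = -4552*237 = -1078824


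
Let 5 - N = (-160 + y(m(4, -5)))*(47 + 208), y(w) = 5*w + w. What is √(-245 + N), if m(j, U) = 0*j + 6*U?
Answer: 2*√21615 ≈ 294.04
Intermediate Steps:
m(j, U) = 6*U (m(j, U) = 0 + 6*U = 6*U)
y(w) = 6*w
N = 86705 (N = 5 - (-160 + 6*(6*(-5)))*(47 + 208) = 5 - (-160 + 6*(-30))*255 = 5 - (-160 - 180)*255 = 5 - (-340)*255 = 5 - 1*(-86700) = 5 + 86700 = 86705)
√(-245 + N) = √(-245 + 86705) = √86460 = 2*√21615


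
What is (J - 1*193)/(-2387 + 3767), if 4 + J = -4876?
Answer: -1691/460 ≈ -3.6761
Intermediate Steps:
J = -4880 (J = -4 - 4876 = -4880)
(J - 1*193)/(-2387 + 3767) = (-4880 - 1*193)/(-2387 + 3767) = (-4880 - 193)/1380 = -5073*1/1380 = -1691/460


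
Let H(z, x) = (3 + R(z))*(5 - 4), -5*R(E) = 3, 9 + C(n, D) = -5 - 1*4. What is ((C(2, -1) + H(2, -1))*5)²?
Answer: 6084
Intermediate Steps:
C(n, D) = -18 (C(n, D) = -9 + (-5 - 1*4) = -9 + (-5 - 4) = -9 - 9 = -18)
R(E) = -⅗ (R(E) = -⅕*3 = -⅗)
H(z, x) = 12/5 (H(z, x) = (3 - ⅗)*(5 - 4) = (12/5)*1 = 12/5)
((C(2, -1) + H(2, -1))*5)² = ((-18 + 12/5)*5)² = (-78/5*5)² = (-78)² = 6084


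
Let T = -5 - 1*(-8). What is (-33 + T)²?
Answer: 900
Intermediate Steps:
T = 3 (T = -5 + 8 = 3)
(-33 + T)² = (-33 + 3)² = (-30)² = 900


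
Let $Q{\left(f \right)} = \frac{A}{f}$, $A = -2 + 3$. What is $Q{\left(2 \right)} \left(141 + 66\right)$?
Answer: $\frac{207}{2} \approx 103.5$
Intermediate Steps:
$A = 1$
$Q{\left(f \right)} = \frac{1}{f}$ ($Q{\left(f \right)} = 1 \frac{1}{f} = \frac{1}{f}$)
$Q{\left(2 \right)} \left(141 + 66\right) = \frac{141 + 66}{2} = \frac{1}{2} \cdot 207 = \frac{207}{2}$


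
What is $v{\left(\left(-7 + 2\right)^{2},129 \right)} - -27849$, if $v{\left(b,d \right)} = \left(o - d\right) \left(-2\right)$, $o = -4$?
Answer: $28115$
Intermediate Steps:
$v{\left(b,d \right)} = 8 + 2 d$ ($v{\left(b,d \right)} = \left(-4 - d\right) \left(-2\right) = 8 + 2 d$)
$v{\left(\left(-7 + 2\right)^{2},129 \right)} - -27849 = \left(8 + 2 \cdot 129\right) - -27849 = \left(8 + 258\right) + 27849 = 266 + 27849 = 28115$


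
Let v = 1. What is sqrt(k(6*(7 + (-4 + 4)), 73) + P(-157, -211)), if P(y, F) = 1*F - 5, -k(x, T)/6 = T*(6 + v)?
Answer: I*sqrt(3282) ≈ 57.289*I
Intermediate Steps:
k(x, T) = -42*T (k(x, T) = -6*T*(6 + 1) = -6*T*7 = -42*T)
P(y, F) = -5 + F (P(y, F) = F - 5 = -5 + F)
sqrt(k(6*(7 + (-4 + 4)), 73) + P(-157, -211)) = sqrt(-42*73 + (-5 - 211)) = sqrt(-3066 - 216) = sqrt(-3282) = I*sqrt(3282)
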